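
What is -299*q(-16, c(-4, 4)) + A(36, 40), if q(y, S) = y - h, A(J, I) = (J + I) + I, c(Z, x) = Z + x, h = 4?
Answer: 6096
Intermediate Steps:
A(J, I) = J + 2*I (A(J, I) = (I + J) + I = J + 2*I)
q(y, S) = -4 + y (q(y, S) = y - 1*4 = y - 4 = -4 + y)
-299*q(-16, c(-4, 4)) + A(36, 40) = -299*(-4 - 16) + (36 + 2*40) = -299*(-20) + (36 + 80) = 5980 + 116 = 6096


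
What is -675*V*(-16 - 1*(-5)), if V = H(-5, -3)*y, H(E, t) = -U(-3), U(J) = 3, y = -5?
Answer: 111375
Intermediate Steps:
H(E, t) = -3 (H(E, t) = -1*3 = -3)
V = 15 (V = -3*(-5) = 15)
-675*V*(-16 - 1*(-5)) = -10125*(-16 - 1*(-5)) = -10125*(-16 + 5) = -10125*(-11) = -675*(-165) = 111375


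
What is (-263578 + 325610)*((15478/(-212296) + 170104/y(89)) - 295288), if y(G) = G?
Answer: -42981678379301820/2361793 ≈ -1.8199e+10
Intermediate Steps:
(-263578 + 325610)*((15478/(-212296) + 170104/y(89)) - 295288) = (-263578 + 325610)*((15478/(-212296) + 170104/89) - 295288) = 62032*((15478*(-1/212296) + 170104*(1/89)) - 295288) = 62032*((-7739/106148 + 170104/89) - 295288) = 62032*(18055510621/9447172 - 295288) = 62032*(-2771581014915/9447172) = -42981678379301820/2361793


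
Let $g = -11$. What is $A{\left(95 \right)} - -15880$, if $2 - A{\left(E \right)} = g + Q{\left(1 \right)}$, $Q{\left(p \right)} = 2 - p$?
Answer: $15892$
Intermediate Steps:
$A{\left(E \right)} = 12$ ($A{\left(E \right)} = 2 - \left(-11 + \left(2 - 1\right)\right) = 2 - \left(-11 + 1\right) = 2 - -10 = 2 + 10 = 12$)
$A{\left(95 \right)} - -15880 = 12 - -15880 = 12 + 15880 = 15892$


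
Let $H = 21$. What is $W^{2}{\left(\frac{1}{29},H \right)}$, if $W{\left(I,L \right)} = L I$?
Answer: $\frac{441}{841} \approx 0.52438$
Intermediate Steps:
$W{\left(I,L \right)} = I L$
$W^{2}{\left(\frac{1}{29},H \right)} = \left(\frac{1}{29} \cdot 21\right)^{2} = \left(\frac{21}{29}\right)^{2} = \frac{441}{841}$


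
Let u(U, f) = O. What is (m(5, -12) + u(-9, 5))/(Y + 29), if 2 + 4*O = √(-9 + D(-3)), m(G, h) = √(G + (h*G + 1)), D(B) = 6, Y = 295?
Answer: -1/648 + I*√6/108 + I*√3/1296 ≈ -0.0015432 + 0.024017*I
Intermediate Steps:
m(G, h) = √(1 + G + G*h) (m(G, h) = √(G + (G*h + 1)) = √(G + (1 + G*h)) = √(1 + G + G*h))
O = -½ + I*√3/4 (O = -½ + √(-9 + 6)/4 = -½ + √(-3)/4 = -½ + (I*√3)/4 = -½ + I*√3/4 ≈ -0.5 + 0.43301*I)
u(U, f) = -½ + I*√3/4
(m(5, -12) + u(-9, 5))/(Y + 29) = (√(1 + 5 + 5*(-12)) + (-½ + I*√3/4))/(295 + 29) = (√(1 + 5 - 60) + (-½ + I*√3/4))/324 = (√(-54) + (-½ + I*√3/4))*(1/324) = (3*I*√6 + (-½ + I*√3/4))*(1/324) = (-½ + 3*I*√6 + I*√3/4)*(1/324) = -1/648 + I*√6/108 + I*√3/1296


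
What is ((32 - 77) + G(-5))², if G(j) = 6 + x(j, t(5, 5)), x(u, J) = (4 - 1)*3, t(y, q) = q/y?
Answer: 900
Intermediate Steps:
x(u, J) = 9 (x(u, J) = 3*3 = 9)
G(j) = 15 (G(j) = 6 + 9 = 15)
((32 - 77) + G(-5))² = ((32 - 77) + 15)² = (-45 + 15)² = (-30)² = 900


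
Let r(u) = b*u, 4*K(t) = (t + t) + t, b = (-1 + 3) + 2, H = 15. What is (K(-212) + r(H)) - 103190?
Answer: -103289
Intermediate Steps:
b = 4 (b = 2 + 2 = 4)
K(t) = 3*t/4 (K(t) = ((t + t) + t)/4 = (2*t + t)/4 = (3*t)/4 = 3*t/4)
r(u) = 4*u
(K(-212) + r(H)) - 103190 = ((3/4)*(-212) + 4*15) - 103190 = (-159 + 60) - 103190 = -99 - 103190 = -103289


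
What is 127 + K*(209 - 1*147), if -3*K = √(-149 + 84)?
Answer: 127 - 62*I*√65/3 ≈ 127.0 - 166.62*I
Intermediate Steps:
K = -I*√65/3 (K = -√(-149 + 84)/3 = -I*√65/3 ≈ -2.6874*I)
127 + K*(209 - 1*147) = 127 + (-I*√65/3)*(209 - 1*147) = 127 + (-I*√65/3)*(209 - 147) = 127 - I*√65/3*62 = 127 - 62*I*√65/3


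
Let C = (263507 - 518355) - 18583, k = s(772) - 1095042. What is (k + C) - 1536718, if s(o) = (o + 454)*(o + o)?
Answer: -1012247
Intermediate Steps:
s(o) = 2*o*(454 + o) (s(o) = (454 + o)*(2*o) = 2*o*(454 + o))
k = 797902 (k = 2*772*(454 + 772) - 1095042 = 2*772*1226 - 1095042 = 1892944 - 1095042 = 797902)
C = -273431 (C = -254848 - 18583 = -273431)
(k + C) - 1536718 = (797902 - 273431) - 1536718 = 524471 - 1536718 = -1012247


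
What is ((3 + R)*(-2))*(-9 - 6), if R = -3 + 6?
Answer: 180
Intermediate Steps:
R = 3
((3 + R)*(-2))*(-9 - 6) = ((3 + 3)*(-2))*(-9 - 6) = (6*(-2))*(-15) = -12*(-15) = 180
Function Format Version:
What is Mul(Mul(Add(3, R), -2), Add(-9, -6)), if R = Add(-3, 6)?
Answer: 180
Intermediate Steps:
R = 3
Mul(Mul(Add(3, R), -2), Add(-9, -6)) = Mul(Mul(Add(3, 3), -2), Add(-9, -6)) = Mul(Mul(6, -2), -15) = Mul(-12, -15) = 180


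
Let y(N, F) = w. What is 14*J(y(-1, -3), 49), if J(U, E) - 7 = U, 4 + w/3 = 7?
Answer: 224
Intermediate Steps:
w = 9 (w = -12 + 3*7 = -12 + 21 = 9)
y(N, F) = 9
J(U, E) = 7 + U
14*J(y(-1, -3), 49) = 14*(7 + 9) = 14*16 = 224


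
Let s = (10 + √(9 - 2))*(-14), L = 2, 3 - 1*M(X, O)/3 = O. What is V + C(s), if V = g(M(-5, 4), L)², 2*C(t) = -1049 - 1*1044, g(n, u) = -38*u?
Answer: 9459/2 ≈ 4729.5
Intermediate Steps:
M(X, O) = 9 - 3*O
s = -140 - 14*√7 (s = (10 + √7)*(-14) = -140 - 14*√7 ≈ -177.04)
C(t) = -2093/2 (C(t) = (-1049 - 1*1044)/2 = (-1049 - 1044)/2 = (½)*(-2093) = -2093/2)
V = 5776 (V = (-38*2)² = (-76)² = 5776)
V + C(s) = 5776 - 2093/2 = 9459/2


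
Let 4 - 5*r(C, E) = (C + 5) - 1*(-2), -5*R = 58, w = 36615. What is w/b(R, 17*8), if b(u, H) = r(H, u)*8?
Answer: -183075/1112 ≈ -164.64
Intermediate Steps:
R = -58/5 (R = -1/5*58 = -58/5 ≈ -11.600)
r(C, E) = -3/5 - C/5 (r(C, E) = 4/5 - ((C + 5) - 1*(-2))/5 = 4/5 - ((5 + C) + 2)/5 = 4/5 - (7 + C)/5 = 4/5 + (-7/5 - C/5) = -3/5 - C/5)
b(u, H) = -24/5 - 8*H/5 (b(u, H) = (-3/5 - H/5)*8 = -24/5 - 8*H/5)
w/b(R, 17*8) = 36615/(-24/5 - 136*8/5) = 36615/(-24/5 - 8/5*136) = 36615/(-24/5 - 1088/5) = 36615/(-1112/5) = 36615*(-5/1112) = -183075/1112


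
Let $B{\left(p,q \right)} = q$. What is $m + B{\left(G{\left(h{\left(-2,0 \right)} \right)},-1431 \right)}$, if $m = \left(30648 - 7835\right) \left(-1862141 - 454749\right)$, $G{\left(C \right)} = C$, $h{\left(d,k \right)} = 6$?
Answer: $-52855213001$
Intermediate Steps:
$m = -52855211570$ ($m = 22813 \left(-2316890\right) = -52855211570$)
$m + B{\left(G{\left(h{\left(-2,0 \right)} \right)},-1431 \right)} = -52855211570 - 1431 = -52855213001$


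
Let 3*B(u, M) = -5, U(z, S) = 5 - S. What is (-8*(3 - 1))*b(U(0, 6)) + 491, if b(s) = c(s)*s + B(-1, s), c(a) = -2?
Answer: 1457/3 ≈ 485.67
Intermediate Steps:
B(u, M) = -5/3 (B(u, M) = (⅓)*(-5) = -5/3)
b(s) = -5/3 - 2*s (b(s) = -2*s - 5/3 = -5/3 - 2*s)
(-8*(3 - 1))*b(U(0, 6)) + 491 = (-8*(3 - 1))*(-5/3 - 2*(5 - 1*6)) + 491 = (-8*2)*(-5/3 - 2*(5 - 6)) + 491 = -16*(-5/3 - 2*(-1)) + 491 = -16*(-5/3 + 2) + 491 = -16*⅓ + 491 = -16/3 + 491 = 1457/3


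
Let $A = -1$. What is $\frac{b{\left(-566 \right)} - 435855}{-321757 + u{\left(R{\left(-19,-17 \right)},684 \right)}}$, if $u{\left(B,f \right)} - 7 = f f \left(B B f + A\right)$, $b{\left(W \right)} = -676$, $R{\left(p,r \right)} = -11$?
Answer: $- \frac{436531}{38720844378} \approx -1.1274 \cdot 10^{-5}$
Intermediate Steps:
$u{\left(B,f \right)} = 7 + f^{2} \left(-1 + f B^{2}\right)$ ($u{\left(B,f \right)} = 7 + f f \left(B B f - 1\right) = 7 + f^{2} \left(B^{2} f - 1\right) = 7 + f^{2} \left(f B^{2} - 1\right) = 7 + f^{2} \left(-1 + f B^{2}\right)$)
$\frac{b{\left(-566 \right)} - 435855}{-321757 + u{\left(R{\left(-19,-17 \right)},684 \right)}} = \frac{-676 - 435855}{-321757 + \left(7 - 684^{2} + \left(-11\right)^{2} \cdot 684^{3}\right)} = - \frac{436531}{-321757 + \left(7 - 467856 + 121 \cdot 320013504\right)} = - \frac{436531}{-321757 + \left(7 - 467856 + 38721633984\right)} = - \frac{436531}{-321757 + 38721166135} = - \frac{436531}{38720844378}$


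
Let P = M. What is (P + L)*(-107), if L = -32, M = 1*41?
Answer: -963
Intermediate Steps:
M = 41
P = 41
(P + L)*(-107) = (41 - 32)*(-107) = 9*(-107) = -963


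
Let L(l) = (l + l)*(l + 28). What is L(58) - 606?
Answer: 9370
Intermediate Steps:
L(l) = 2*l*(28 + l) (L(l) = (2*l)*(28 + l) = 2*l*(28 + l))
L(58) - 606 = 2*58*(28 + 58) - 606 = 2*58*86 - 606 = 9976 - 606 = 9370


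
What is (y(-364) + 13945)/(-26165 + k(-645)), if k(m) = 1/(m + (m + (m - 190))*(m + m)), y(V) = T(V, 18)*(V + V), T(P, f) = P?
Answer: -532366606035/49937341574 ≈ -10.661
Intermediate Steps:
y(V) = 2*V² (y(V) = V*(V + V) = V*(2*V) = 2*V²)
k(m) = 1/(m + 2*m*(-190 + 2*m)) (k(m) = 1/(m + (m + (-190 + m))*(2*m)) = 1/(m + (-190 + 2*m)*(2*m)) = 1/(m + 2*m*(-190 + 2*m)))
(y(-364) + 13945)/(-26165 + k(-645)) = (2*(-364)² + 13945)/(-26165 + 1/((-645)*(-379 + 4*(-645)))) = (2*132496 + 13945)/(-26165 - 1/(645*(-379 - 2580))) = (264992 + 13945)/(-26165 - 1/645/(-2959)) = 278937/(-26165 - 1/645*(-1/2959)) = 278937/(-26165 + 1/1908555) = 278937/(-49937341574/1908555) = 278937*(-1908555/49937341574) = -532366606035/49937341574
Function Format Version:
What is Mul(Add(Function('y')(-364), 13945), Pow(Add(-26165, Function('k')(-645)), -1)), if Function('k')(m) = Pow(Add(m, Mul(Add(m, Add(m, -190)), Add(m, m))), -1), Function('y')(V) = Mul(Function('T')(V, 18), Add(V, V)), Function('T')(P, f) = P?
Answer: Rational(-532366606035, 49937341574) ≈ -10.661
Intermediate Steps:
Function('y')(V) = Mul(2, Pow(V, 2)) (Function('y')(V) = Mul(V, Add(V, V)) = Mul(V, Mul(2, V)) = Mul(2, Pow(V, 2)))
Function('k')(m) = Pow(Add(m, Mul(2, m, Add(-190, Mul(2, m)))), -1) (Function('k')(m) = Pow(Add(m, Mul(Add(m, Add(-190, m)), Mul(2, m))), -1) = Pow(Add(m, Mul(Add(-190, Mul(2, m)), Mul(2, m))), -1) = Pow(Add(m, Mul(2, m, Add(-190, Mul(2, m)))), -1))
Mul(Add(Function('y')(-364), 13945), Pow(Add(-26165, Function('k')(-645)), -1)) = Mul(Add(Mul(2, Pow(-364, 2)), 13945), Pow(Add(-26165, Mul(Pow(-645, -1), Pow(Add(-379, Mul(4, -645)), -1))), -1)) = Mul(Add(Mul(2, 132496), 13945), Pow(Add(-26165, Mul(Rational(-1, 645), Pow(Add(-379, -2580), -1))), -1)) = Mul(Add(264992, 13945), Pow(Add(-26165, Mul(Rational(-1, 645), Pow(-2959, -1))), -1)) = Mul(278937, Pow(Add(-26165, Mul(Rational(-1, 645), Rational(-1, 2959))), -1)) = Mul(278937, Pow(Add(-26165, Rational(1, 1908555)), -1)) = Mul(278937, Pow(Rational(-49937341574, 1908555), -1)) = Mul(278937, Rational(-1908555, 49937341574)) = Rational(-532366606035, 49937341574)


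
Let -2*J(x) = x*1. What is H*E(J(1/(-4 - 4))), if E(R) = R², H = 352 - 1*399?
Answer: -47/256 ≈ -0.18359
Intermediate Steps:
H = -47 (H = 352 - 399 = -47)
J(x) = -x/2
H*E(J(1/(-4 - 4))) = -47*1/(4*(-4 - 4)²) = -47*(-½/(-8))² = -47*(-½*(-⅛))² = -47*(1/16)² = -47*1/256 = -47/256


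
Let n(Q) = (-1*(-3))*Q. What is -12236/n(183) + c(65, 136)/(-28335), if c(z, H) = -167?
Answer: -115538459/5185305 ≈ -22.282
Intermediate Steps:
n(Q) = 3*Q
-12236/n(183) + c(65, 136)/(-28335) = -12236/(3*183) - 167/(-28335) = -12236/549 - 167*(-1/28335) = -12236*1/549 + 167/28335 = -12236/549 + 167/28335 = -115538459/5185305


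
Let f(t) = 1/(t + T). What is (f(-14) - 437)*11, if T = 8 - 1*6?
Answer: -57695/12 ≈ -4807.9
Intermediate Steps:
T = 2 (T = 8 - 6 = 2)
f(t) = 1/(2 + t) (f(t) = 1/(t + 2) = 1/(2 + t))
(f(-14) - 437)*11 = (1/(2 - 14) - 437)*11 = (1/(-12) - 437)*11 = (-1/12 - 437)*11 = -5245/12*11 = -57695/12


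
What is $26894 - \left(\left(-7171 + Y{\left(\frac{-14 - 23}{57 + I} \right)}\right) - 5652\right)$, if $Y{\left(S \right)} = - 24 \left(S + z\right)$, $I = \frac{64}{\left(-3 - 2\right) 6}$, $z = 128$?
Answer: $\frac{35202027}{823} \approx 42773.0$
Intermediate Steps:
$I = - \frac{32}{15}$ ($I = \frac{64}{\left(-5\right) 6} = \frac{64}{-30} = 64 \left(- \frac{1}{30}\right) = - \frac{32}{15} \approx -2.1333$)
$Y{\left(S \right)} = -3072 - 24 S$ ($Y{\left(S \right)} = - 24 \left(S + 128\right) = - 24 \left(128 + S\right) = -3072 - 24 S$)
$26894 - \left(\left(-7171 + Y{\left(\frac{-14 - 23}{57 + I} \right)}\right) - 5652\right) = 26894 - \left(\left(-7171 - \left(3072 + 24 \frac{-14 - 23}{57 - \frac{32}{15}}\right)\right) - 5652\right) = 26894 - \left(\left(-7171 - \left(3072 + 24 \left(- \frac{37}{\frac{823}{15}}\right)\right)\right) - 5652\right) = 26894 - \left(\left(-7171 - \left(3072 + 24 \left(\left(-37\right) \frac{15}{823}\right)\right)\right) - 5652\right) = 26894 - \left(\left(-7171 - \frac{2514936}{823}\right) - 5652\right) = 26894 - \left(- \frac{8416669}{823} - 5652\right) = 26894 - - \frac{13068265}{823} = 26894 + \frac{13068265}{823} = \frac{35202027}{823}$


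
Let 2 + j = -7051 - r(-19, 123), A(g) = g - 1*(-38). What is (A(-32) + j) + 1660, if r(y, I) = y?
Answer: -5368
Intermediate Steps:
A(g) = 38 + g (A(g) = g + 38 = 38 + g)
j = -7034 (j = -2 + (-7051 - 1*(-19)) = -2 + (-7051 + 19) = -2 - 7032 = -7034)
(A(-32) + j) + 1660 = ((38 - 32) - 7034) + 1660 = (6 - 7034) + 1660 = -7028 + 1660 = -5368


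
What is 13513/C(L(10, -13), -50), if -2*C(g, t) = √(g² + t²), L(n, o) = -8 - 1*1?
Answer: -27026*√2581/2581 ≈ -531.97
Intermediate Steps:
L(n, o) = -9 (L(n, o) = -8 - 1 = -9)
C(g, t) = -√(g² + t²)/2
13513/C(L(10, -13), -50) = 13513/((-√((-9)² + (-50)²)/2)) = 13513/((-√(81 + 2500)/2)) = 13513/((-√2581/2)) = 13513*(-2*√2581/2581) = -27026*√2581/2581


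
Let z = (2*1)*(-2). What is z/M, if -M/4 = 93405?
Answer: 1/93405 ≈ 1.0706e-5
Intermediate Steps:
M = -373620 (M = -4*93405 = -373620)
z = -4 (z = 2*(-2) = -4)
z/M = -4/(-373620) = -4*(-1/373620) = 1/93405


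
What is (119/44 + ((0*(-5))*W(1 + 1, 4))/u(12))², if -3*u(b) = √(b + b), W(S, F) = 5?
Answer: 14161/1936 ≈ 7.3146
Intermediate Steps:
u(b) = -√2*√b/3 (u(b) = -√(b + b)/3 = -√2*√b/3)
(119/44 + ((0*(-5))*W(1 + 1, 4))/u(12))² = (119/44 + ((0*(-5))*5)/((-√2*√12/3)))² = (119*(1/44) + (0*5)/((-√2*2*√3/3)))² = (119/44 + 0/((-2*√6/3)))² = (119/44 + 0*(-√6/4))² = (119/44 + 0)² = (119/44)² = 14161/1936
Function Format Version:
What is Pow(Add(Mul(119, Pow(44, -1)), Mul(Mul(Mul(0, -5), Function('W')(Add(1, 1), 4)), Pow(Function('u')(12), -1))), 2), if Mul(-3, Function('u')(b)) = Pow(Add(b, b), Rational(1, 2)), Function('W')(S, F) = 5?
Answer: Rational(14161, 1936) ≈ 7.3146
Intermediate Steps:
Function('u')(b) = Mul(Rational(-1, 3), Pow(2, Rational(1, 2)), Pow(b, Rational(1, 2))) (Function('u')(b) = Mul(Rational(-1, 3), Pow(Add(b, b), Rational(1, 2))) = Mul(Rational(-1, 3), Pow(Mul(2, b), Rational(1, 2))) = Mul(Rational(-1, 3), Mul(Pow(2, Rational(1, 2)), Pow(b, Rational(1, 2)))) = Mul(Rational(-1, 3), Pow(2, Rational(1, 2)), Pow(b, Rational(1, 2))))
Pow(Add(Mul(119, Pow(44, -1)), Mul(Mul(Mul(0, -5), Function('W')(Add(1, 1), 4)), Pow(Function('u')(12), -1))), 2) = Pow(Add(Mul(119, Pow(44, -1)), Mul(Mul(Mul(0, -5), 5), Pow(Mul(Rational(-1, 3), Pow(2, Rational(1, 2)), Pow(12, Rational(1, 2))), -1))), 2) = Pow(Add(Mul(119, Rational(1, 44)), Mul(Mul(0, 5), Pow(Mul(Rational(-1, 3), Pow(2, Rational(1, 2)), Mul(2, Pow(3, Rational(1, 2)))), -1))), 2) = Pow(Add(Rational(119, 44), Mul(0, Pow(Mul(Rational(-2, 3), Pow(6, Rational(1, 2))), -1))), 2) = Pow(Add(Rational(119, 44), Mul(0, Mul(Rational(-1, 4), Pow(6, Rational(1, 2))))), 2) = Pow(Add(Rational(119, 44), 0), 2) = Pow(Rational(119, 44), 2) = Rational(14161, 1936)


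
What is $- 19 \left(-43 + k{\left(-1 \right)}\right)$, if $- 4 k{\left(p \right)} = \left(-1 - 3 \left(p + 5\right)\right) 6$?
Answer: $\frac{893}{2} \approx 446.5$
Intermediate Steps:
$k{\left(p \right)} = 24 + \frac{9 p}{2}$ ($k{\left(p \right)} = - \frac{\left(-1 - 3 \left(p + 5\right)\right) 6}{4} = - \frac{\left(-1 - 3 \left(5 + p\right)\right) 6}{4} = - \frac{\left(-1 - \left(15 + 3 p\right)\right) 6}{4} = - \frac{\left(-16 - 3 p\right) 6}{4} = - \frac{-96 - 18 p}{4} = 24 + \frac{9 p}{2}$)
$- 19 \left(-43 + k{\left(-1 \right)}\right) = - 19 \left(-43 + \left(24 + \frac{9}{2} \left(-1\right)\right)\right) = - 19 \left(-43 + \left(24 - \frac{9}{2}\right)\right) = - 19 \left(-43 + \frac{39}{2}\right) = \left(-19\right) \left(- \frac{47}{2}\right) = \frac{893}{2}$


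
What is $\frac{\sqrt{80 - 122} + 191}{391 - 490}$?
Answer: $- \frac{191}{99} - \frac{i \sqrt{42}}{99} \approx -1.9293 - 0.065462 i$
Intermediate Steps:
$\frac{\sqrt{80 - 122} + 191}{391 - 490} = \frac{\sqrt{-42} + 191}{-99} = \left(i \sqrt{42} + 191\right) \left(- \frac{1}{99}\right) = \left(191 + i \sqrt{42}\right) \left(- \frac{1}{99}\right) = - \frac{191}{99} - \frac{i \sqrt{42}}{99}$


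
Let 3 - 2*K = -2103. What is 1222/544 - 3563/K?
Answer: -325753/286416 ≈ -1.1373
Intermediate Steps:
K = 1053 (K = 3/2 - ½*(-2103) = 3/2 + 2103/2 = 1053)
1222/544 - 3563/K = 1222/544 - 3563/1053 = 1222*(1/544) - 3563*1/1053 = 611/272 - 3563/1053 = -325753/286416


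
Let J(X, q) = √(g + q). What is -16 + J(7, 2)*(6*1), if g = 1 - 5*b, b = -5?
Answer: -16 + 12*√7 ≈ 15.749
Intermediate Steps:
g = 26 (g = 1 - 5*(-5) = 1 + 25 = 26)
J(X, q) = √(26 + q)
-16 + J(7, 2)*(6*1) = -16 + √(26 + 2)*(6*1) = -16 + √28*6 = -16 + (2*√7)*6 = -16 + 12*√7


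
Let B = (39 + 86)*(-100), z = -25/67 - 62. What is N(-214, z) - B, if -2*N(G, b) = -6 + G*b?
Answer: 390548/67 ≈ 5829.1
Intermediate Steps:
z = -4179/67 (z = -25*1/67 - 62 = -25/67 - 62 = -4179/67 ≈ -62.373)
N(G, b) = 3 - G*b/2 (N(G, b) = -(-6 + G*b)/2 = 3 - G*b/2)
B = -12500 (B = 125*(-100) = -12500)
N(-214, z) - B = (3 - 1/2*(-214)*(-4179/67)) - 1*(-12500) = (3 - 447153/67) + 12500 = -446952/67 + 12500 = 390548/67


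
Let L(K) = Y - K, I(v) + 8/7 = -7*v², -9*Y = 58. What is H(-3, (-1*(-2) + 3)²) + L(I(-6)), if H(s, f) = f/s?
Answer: 15017/63 ≈ 238.36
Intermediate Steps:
Y = -58/9 (Y = -⅑*58 = -58/9 ≈ -6.4444)
I(v) = -8/7 - 7*v²
L(K) = -58/9 - K
H(-3, (-1*(-2) + 3)²) + L(I(-6)) = (-1*(-2) + 3)²/(-3) + (-58/9 - (-8/7 - 7*(-6)²)) = (2 + 3)²*(-⅓) + (-58/9 - (-8/7 - 7*36)) = 5²*(-⅓) + (-58/9 - (-8/7 - 252)) = 25*(-⅓) + (-58/9 - 1*(-1772/7)) = -25/3 + (-58/9 + 1772/7) = -25/3 + 15542/63 = 15017/63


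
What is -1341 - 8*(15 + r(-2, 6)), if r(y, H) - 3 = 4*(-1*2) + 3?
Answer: -1445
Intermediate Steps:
r(y, H) = -2 (r(y, H) = 3 + (4*(-1*2) + 3) = 3 + (4*(-2) + 3) = 3 + (-8 + 3) = 3 - 5 = -2)
-1341 - 8*(15 + r(-2, 6)) = -1341 - 8*(15 - 2) = -1341 - 8*13 = -1341 - 104 = -1445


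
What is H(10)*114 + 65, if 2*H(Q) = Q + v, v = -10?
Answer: 65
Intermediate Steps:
H(Q) = -5 + Q/2 (H(Q) = (Q - 10)/2 = (-10 + Q)/2 = -5 + Q/2)
H(10)*114 + 65 = (-5 + (½)*10)*114 + 65 = (-5 + 5)*114 + 65 = 0*114 + 65 = 0 + 65 = 65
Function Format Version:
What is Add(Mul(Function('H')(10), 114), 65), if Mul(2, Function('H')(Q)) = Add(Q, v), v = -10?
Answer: 65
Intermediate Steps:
Function('H')(Q) = Add(-5, Mul(Rational(1, 2), Q)) (Function('H')(Q) = Mul(Rational(1, 2), Add(Q, -10)) = Mul(Rational(1, 2), Add(-10, Q)) = Add(-5, Mul(Rational(1, 2), Q)))
Add(Mul(Function('H')(10), 114), 65) = Add(Mul(Add(-5, Mul(Rational(1, 2), 10)), 114), 65) = Add(Mul(Add(-5, 5), 114), 65) = Add(Mul(0, 114), 65) = Add(0, 65) = 65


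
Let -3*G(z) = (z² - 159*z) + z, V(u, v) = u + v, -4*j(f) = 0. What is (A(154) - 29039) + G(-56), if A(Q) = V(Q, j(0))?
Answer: -98639/3 ≈ -32880.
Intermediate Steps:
j(f) = 0 (j(f) = -¼*0 = 0)
A(Q) = Q (A(Q) = Q + 0 = Q)
G(z) = -z²/3 + 158*z/3 (G(z) = -((z² - 159*z) + z)/3 = -(z² - 158*z)/3 = -z²/3 + 158*z/3)
(A(154) - 29039) + G(-56) = (154 - 29039) + (⅓)*(-56)*(158 - 1*(-56)) = -28885 + (⅓)*(-56)*(158 + 56) = -28885 + (⅓)*(-56)*214 = -28885 - 11984/3 = -98639/3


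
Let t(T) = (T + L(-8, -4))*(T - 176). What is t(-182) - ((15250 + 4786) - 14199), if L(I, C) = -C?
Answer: 57887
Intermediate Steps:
t(T) = (-176 + T)*(4 + T) (t(T) = (T - 1*(-4))*(T - 176) = (T + 4)*(-176 + T) = (4 + T)*(-176 + T) = (-176 + T)*(4 + T))
t(-182) - ((15250 + 4786) - 14199) = (-704 + (-182)**2 - 172*(-182)) - ((15250 + 4786) - 14199) = (-704 + 33124 + 31304) - (20036 - 14199) = 63724 - 1*5837 = 63724 - 5837 = 57887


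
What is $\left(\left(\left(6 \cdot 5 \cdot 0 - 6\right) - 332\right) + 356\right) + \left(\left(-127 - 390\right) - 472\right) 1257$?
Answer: $-1243155$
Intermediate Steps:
$\left(\left(\left(6 \cdot 5 \cdot 0 - 6\right) - 332\right) + 356\right) + \left(\left(-127 - 390\right) - 472\right) 1257 = \left(\left(\left(6 \cdot 0 - 6\right) - 332\right) + 356\right) + \left(-517 - 472\right) 1257 = \left(\left(\left(0 - 6\right) - 332\right) + 356\right) - 1243173 = \left(\left(-6 - 332\right) + 356\right) - 1243173 = \left(-338 + 356\right) - 1243173 = 18 - 1243173 = -1243155$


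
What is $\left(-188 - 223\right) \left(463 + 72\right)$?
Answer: $-219885$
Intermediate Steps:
$\left(-188 - 223\right) \left(463 + 72\right) = \left(-411\right) 535 = -219885$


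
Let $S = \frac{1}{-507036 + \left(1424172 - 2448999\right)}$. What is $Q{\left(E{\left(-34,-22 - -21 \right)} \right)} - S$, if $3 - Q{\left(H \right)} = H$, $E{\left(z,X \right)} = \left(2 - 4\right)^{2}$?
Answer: $- \frac{1531862}{1531863} \approx -1.0$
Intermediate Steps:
$E{\left(z,X \right)} = 4$ ($E{\left(z,X \right)} = \left(-2\right)^{2} = 4$)
$Q{\left(H \right)} = 3 - H$
$S = - \frac{1}{1531863}$ ($S = \frac{1}{-507036 - 1024827} = \frac{1}{-1531863} = - \frac{1}{1531863} \approx -6.528 \cdot 10^{-7}$)
$Q{\left(E{\left(-34,-22 - -21 \right)} \right)} - S = \left(3 - 4\right) - - \frac{1}{1531863} = \left(3 - 4\right) + \frac{1}{1531863} = -1 + \frac{1}{1531863} = - \frac{1531862}{1531863}$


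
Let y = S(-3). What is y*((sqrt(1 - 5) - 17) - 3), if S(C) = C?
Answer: 60 - 6*I ≈ 60.0 - 6.0*I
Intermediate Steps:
y = -3
y*((sqrt(1 - 5) - 17) - 3) = -3*((sqrt(1 - 5) - 17) - 3) = -3*((sqrt(-4) - 17) - 3) = -3*((2*I - 17) - 3) = -3*((-17 + 2*I) - 3) = -3*(-20 + 2*I) = 60 - 6*I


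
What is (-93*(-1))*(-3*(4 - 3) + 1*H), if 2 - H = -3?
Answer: 186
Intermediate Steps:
H = 5 (H = 2 - 1*(-3) = 2 + 3 = 5)
(-93*(-1))*(-3*(4 - 3) + 1*H) = (-93*(-1))*(-3*(4 - 3) + 1*5) = 93*(-3*1 + 5) = 93*(-3 + 5) = 93*2 = 186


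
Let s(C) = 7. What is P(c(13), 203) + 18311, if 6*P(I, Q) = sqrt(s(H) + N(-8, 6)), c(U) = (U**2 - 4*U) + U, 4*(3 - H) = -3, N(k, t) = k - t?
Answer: 18311 + I*sqrt(7)/6 ≈ 18311.0 + 0.44096*I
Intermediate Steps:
H = 15/4 (H = 3 - 1/4*(-3) = 3 + 3/4 = 15/4 ≈ 3.7500)
c(U) = U**2 - 3*U
P(I, Q) = I*sqrt(7)/6 (P(I, Q) = sqrt(7 + (-8 - 1*6))/6 = sqrt(7 + (-8 - 6))/6 = sqrt(7 - 14)/6 = sqrt(-7)/6 = (I*sqrt(7))/6 = I*sqrt(7)/6)
P(c(13), 203) + 18311 = I*sqrt(7)/6 + 18311 = 18311 + I*sqrt(7)/6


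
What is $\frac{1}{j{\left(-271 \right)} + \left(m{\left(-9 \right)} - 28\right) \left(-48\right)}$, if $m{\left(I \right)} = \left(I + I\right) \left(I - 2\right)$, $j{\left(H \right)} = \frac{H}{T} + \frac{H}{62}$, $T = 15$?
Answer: $- \frac{930}{7609667} \approx -0.00012221$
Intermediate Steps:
$j{\left(H \right)} = \frac{77 H}{930}$ ($j{\left(H \right)} = \frac{H}{15} + \frac{H}{62} = \frac{77 H}{930}$)
$m{\left(I \right)} = 2 I \left(-2 + I\right)$
$\frac{1}{j{\left(-271 \right)} + \left(m{\left(-9 \right)} - 28\right) \left(-48\right)} = \frac{1}{\frac{77}{930} \left(-271\right) + \left(2 \left(-9\right) \left(-2 - 9\right) - 28\right) \left(-48\right)} = \frac{1}{- \frac{20867}{930} + \left(2 \left(-9\right) \left(-11\right) - 28\right) \left(-48\right)} = \frac{1}{- \frac{20867}{930} + \left(198 - 28\right) \left(-48\right)} = \frac{1}{- \frac{20867}{930} + 170 \left(-48\right)} = \frac{1}{- \frac{20867}{930} - 8160} = \frac{1}{- \frac{7609667}{930}} = - \frac{930}{7609667}$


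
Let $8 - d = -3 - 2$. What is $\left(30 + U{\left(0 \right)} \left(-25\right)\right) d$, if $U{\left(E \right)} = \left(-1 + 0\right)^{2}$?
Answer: $65$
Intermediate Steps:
$d = 13$ ($d = 8 - \left(-3 - 2\right) = 8 - -5 = 8 + 5 = 13$)
$U{\left(E \right)} = 1$ ($U{\left(E \right)} = \left(-1\right)^{2} = 1$)
$\left(30 + U{\left(0 \right)} \left(-25\right)\right) d = \left(30 + 1 \left(-25\right)\right) 13 = \left(30 - 25\right) 13 = 5 \cdot 13 = 65$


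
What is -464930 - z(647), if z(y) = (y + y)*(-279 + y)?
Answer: -941122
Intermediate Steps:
z(y) = 2*y*(-279 + y) (z(y) = (2*y)*(-279 + y) = 2*y*(-279 + y))
-464930 - z(647) = -464930 - 2*647*(-279 + 647) = -464930 - 2*647*368 = -464930 - 1*476192 = -464930 - 476192 = -941122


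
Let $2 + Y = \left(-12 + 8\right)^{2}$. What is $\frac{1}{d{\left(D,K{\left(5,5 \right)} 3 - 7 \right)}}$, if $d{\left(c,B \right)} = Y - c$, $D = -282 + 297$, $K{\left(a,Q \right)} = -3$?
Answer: $-1$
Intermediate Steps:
$D = 15$
$Y = 14$ ($Y = -2 + \left(-12 + 8\right)^{2} = -2 + \left(-4\right)^{2} = -2 + 16 = 14$)
$d{\left(c,B \right)} = 14 - c$
$\frac{1}{d{\left(D,K{\left(5,5 \right)} 3 - 7 \right)}} = \frac{1}{14 - 15} = \frac{1}{-1} = -1$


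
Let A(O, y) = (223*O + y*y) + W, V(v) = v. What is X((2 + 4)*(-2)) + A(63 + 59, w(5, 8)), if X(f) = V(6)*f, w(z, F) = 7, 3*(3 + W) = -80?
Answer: 81460/3 ≈ 27153.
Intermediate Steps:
W = -89/3 (W = -3 + (⅓)*(-80) = -3 - 80/3 = -89/3 ≈ -29.667)
A(O, y) = -89/3 + y² + 223*O (A(O, y) = (223*O + y*y) - 89/3 = (223*O + y²) - 89/3 = (y² + 223*O) - 89/3 = -89/3 + y² + 223*O)
X(f) = 6*f
X((2 + 4)*(-2)) + A(63 + 59, w(5, 8)) = 6*((2 + 4)*(-2)) + (-89/3 + 7² + 223*(63 + 59)) = 6*(6*(-2)) + (-89/3 + 49 + 223*122) = 6*(-12) + (-89/3 + 49 + 27206) = -72 + 81676/3 = 81460/3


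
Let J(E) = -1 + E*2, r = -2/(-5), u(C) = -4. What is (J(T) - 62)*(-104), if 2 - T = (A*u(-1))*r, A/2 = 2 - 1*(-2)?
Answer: 17368/5 ≈ 3473.6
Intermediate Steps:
r = ⅖ (r = -2*(-⅕) = ⅖ ≈ 0.40000)
A = 8 (A = 2*(2 - 1*(-2)) = 2*(2 + 2) = 2*4 = 8)
T = 74/5 (T = 2 - 8*(-4)*2/5 = 2 - (-32)*2/5 = 2 - 1*(-64/5) = 2 + 64/5 = 74/5 ≈ 14.800)
J(E) = -1 + 2*E
(J(T) - 62)*(-104) = ((-1 + 2*(74/5)) - 62)*(-104) = ((-1 + 148/5) - 62)*(-104) = (143/5 - 62)*(-104) = -167/5*(-104) = 17368/5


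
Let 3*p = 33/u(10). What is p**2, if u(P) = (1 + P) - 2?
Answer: 121/81 ≈ 1.4938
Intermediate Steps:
u(P) = -1 + P
p = 11/9 (p = (33/(-1 + 10))/3 = (33/9)/3 = (33*(1/9))/3 = (1/3)*(11/3) = 11/9 ≈ 1.2222)
p**2 = (11/9)**2 = 121/81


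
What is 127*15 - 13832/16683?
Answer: 31767283/16683 ≈ 1904.2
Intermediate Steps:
127*15 - 13832/16683 = 1905 - 13832*1/16683 = 1905 - 13832/16683 = 31767283/16683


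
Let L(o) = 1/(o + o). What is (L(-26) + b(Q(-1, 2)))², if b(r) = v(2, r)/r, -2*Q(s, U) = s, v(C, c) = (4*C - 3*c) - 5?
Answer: 24025/2704 ≈ 8.8850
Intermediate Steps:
v(C, c) = -5 - 3*c + 4*C (v(C, c) = (-3*c + 4*C) - 5 = -5 - 3*c + 4*C)
L(o) = 1/(2*o)
Q(s, U) = -s/2
b(r) = (3 - 3*r)/r (b(r) = (-5 - 3*r + 4*2)/r = (-5 - 3*r + 8)/r = (3 - 3*r)/r)
(L(-26) + b(Q(-1, 2)))² = ((½)/(-26) + (-3 + 3/((-½*(-1)))))² = ((½)*(-1/26) + (-3 + 3/(½)))² = (-1/52 + (-3 + 3*2))² = (-1/52 + (-3 + 6))² = (-1/52 + 3)² = (155/52)² = 24025/2704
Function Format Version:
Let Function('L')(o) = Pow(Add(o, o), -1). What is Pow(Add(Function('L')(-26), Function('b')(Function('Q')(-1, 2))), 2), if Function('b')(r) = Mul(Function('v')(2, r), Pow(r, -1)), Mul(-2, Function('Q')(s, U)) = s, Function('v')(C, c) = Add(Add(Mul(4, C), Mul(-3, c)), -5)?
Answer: Rational(24025, 2704) ≈ 8.8850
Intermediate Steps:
Function('v')(C, c) = Add(-5, Mul(-3, c), Mul(4, C)) (Function('v')(C, c) = Add(Add(Mul(-3, c), Mul(4, C)), -5) = Add(-5, Mul(-3, c), Mul(4, C)))
Function('L')(o) = Mul(Rational(1, 2), Pow(o, -1)) (Function('L')(o) = Pow(Mul(2, o), -1) = Mul(Rational(1, 2), Pow(o, -1)))
Function('Q')(s, U) = Mul(Rational(-1, 2), s)
Function('b')(r) = Mul(Pow(r, -1), Add(3, Mul(-3, r))) (Function('b')(r) = Mul(Add(-5, Mul(-3, r), Mul(4, 2)), Pow(r, -1)) = Mul(Add(-5, Mul(-3, r), 8), Pow(r, -1)) = Mul(Add(3, Mul(-3, r)), Pow(r, -1)) = Mul(Pow(r, -1), Add(3, Mul(-3, r))))
Pow(Add(Function('L')(-26), Function('b')(Function('Q')(-1, 2))), 2) = Pow(Add(Mul(Rational(1, 2), Pow(-26, -1)), Add(-3, Mul(3, Pow(Mul(Rational(-1, 2), -1), -1)))), 2) = Pow(Add(Mul(Rational(1, 2), Rational(-1, 26)), Add(-3, Mul(3, Pow(Rational(1, 2), -1)))), 2) = Pow(Add(Rational(-1, 52), Add(-3, Mul(3, 2))), 2) = Pow(Add(Rational(-1, 52), Add(-3, 6)), 2) = Pow(Add(Rational(-1, 52), 3), 2) = Pow(Rational(155, 52), 2) = Rational(24025, 2704)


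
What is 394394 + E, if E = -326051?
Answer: 68343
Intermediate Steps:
394394 + E = 394394 - 326051 = 68343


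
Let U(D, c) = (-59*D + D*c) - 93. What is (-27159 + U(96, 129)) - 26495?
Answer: -47027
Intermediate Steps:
U(D, c) = -93 - 59*D + D*c
(-27159 + U(96, 129)) - 26495 = (-27159 + (-93 - 59*96 + 96*129)) - 26495 = (-27159 + (-93 - 5664 + 12384)) - 26495 = (-27159 + 6627) - 26495 = -20532 - 26495 = -47027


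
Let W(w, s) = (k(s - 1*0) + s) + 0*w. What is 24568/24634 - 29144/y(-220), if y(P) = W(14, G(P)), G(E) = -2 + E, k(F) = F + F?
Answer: 183573896/4101561 ≈ 44.757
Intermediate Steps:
k(F) = 2*F
W(w, s) = 3*s (W(w, s) = (2*(s - 1*0) + s) + 0*w = (2*(s + 0) + s) + 0 = (2*s + s) + 0 = 3*s + 0 = 3*s)
y(P) = -6 + 3*P (y(P) = 3*(-2 + P) = -6 + 3*P)
24568/24634 - 29144/y(-220) = 24568/24634 - 29144/(-6 + 3*(-220)) = 24568*(1/24634) - 29144/(-6 - 660) = 12284/12317 - 29144/(-666) = 12284/12317 - 29144*(-1/666) = 12284/12317 + 14572/333 = 183573896/4101561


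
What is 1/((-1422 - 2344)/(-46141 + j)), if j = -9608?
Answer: 55749/3766 ≈ 14.803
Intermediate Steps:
1/((-1422 - 2344)/(-46141 + j)) = 1/((-1422 - 2344)/(-46141 - 9608)) = 1/(-3766/(-55749)) = 1/(-3766*(-1/55749)) = 1/(3766/55749) = 55749/3766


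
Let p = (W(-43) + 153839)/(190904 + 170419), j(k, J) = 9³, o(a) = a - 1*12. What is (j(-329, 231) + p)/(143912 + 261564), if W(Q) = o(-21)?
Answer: 263558273/146507804748 ≈ 0.0017989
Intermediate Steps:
o(a) = -12 + a (o(a) = a - 12 = -12 + a)
W(Q) = -33 (W(Q) = -12 - 21 = -33)
j(k, J) = 729
p = 153806/361323 (p = (-33 + 153839)/(190904 + 170419) = 153806/361323 ≈ 0.42567)
(j(-329, 231) + p)/(143912 + 261564) = (729 + 153806/361323)/(143912 + 261564) = (263558273/361323)/405476 = (263558273/361323)*(1/405476) = 263558273/146507804748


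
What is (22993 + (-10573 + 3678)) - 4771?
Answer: 11327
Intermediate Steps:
(22993 + (-10573 + 3678)) - 4771 = (22993 - 6895) - 4771 = 16098 - 4771 = 11327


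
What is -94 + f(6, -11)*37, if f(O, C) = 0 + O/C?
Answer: -1256/11 ≈ -114.18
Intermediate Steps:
f(O, C) = O/C
-94 + f(6, -11)*37 = -94 + (6/(-11))*37 = -94 + (6*(-1/11))*37 = -94 - 6/11*37 = -94 - 222/11 = -1256/11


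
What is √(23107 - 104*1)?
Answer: √23003 ≈ 151.67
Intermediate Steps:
√(23107 - 104*1) = √(23107 - 104) = √23003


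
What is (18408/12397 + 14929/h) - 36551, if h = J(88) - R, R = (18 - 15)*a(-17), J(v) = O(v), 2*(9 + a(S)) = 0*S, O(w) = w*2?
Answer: -13113586572/359513 ≈ -36476.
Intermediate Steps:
O(w) = 2*w
a(S) = -9 (a(S) = -9 + (0*S)/2 = -9 + (½)*0 = -9 + 0 = -9)
J(v) = 2*v
R = -27 (R = (18 - 15)*(-9) = 3*(-9) = -27)
h = 203 (h = 2*88 - 1*(-27) = 176 + 27 = 203)
(18408/12397 + 14929/h) - 36551 = (18408/12397 + 14929/203) - 36551 = 26973091/359513 - 36551 = -13113586572/359513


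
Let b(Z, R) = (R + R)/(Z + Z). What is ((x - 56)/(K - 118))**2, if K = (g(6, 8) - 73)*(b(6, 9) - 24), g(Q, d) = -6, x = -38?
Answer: 35344/11015761 ≈ 0.0032085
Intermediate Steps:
b(Z, R) = R/Z (b(Z, R) = (2*R)/((2*Z)) = (2*R)*(1/(2*Z)) = R/Z)
K = 3555/2 (K = (-6 - 73)*(9/6 - 24) = -79*(9*(1/6) - 24) = -79*(3/2 - 24) = -79*(-45/2) = 3555/2 ≈ 1777.5)
((x - 56)/(K - 118))**2 = ((-38 - 56)/(3555/2 - 118))**2 = (-94/3319/2)**2 = (-94*2/3319)**2 = (-188/3319)**2 = 35344/11015761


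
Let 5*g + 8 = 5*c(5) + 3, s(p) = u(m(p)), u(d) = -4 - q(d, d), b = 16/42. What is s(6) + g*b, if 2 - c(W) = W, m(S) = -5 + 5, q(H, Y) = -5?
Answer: -11/21 ≈ -0.52381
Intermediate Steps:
m(S) = 0
b = 8/21 (b = 16*(1/42) = 8/21 ≈ 0.38095)
c(W) = 2 - W
u(d) = 1 (u(d) = -4 - 1*(-5) = -4 + 5 = 1)
s(p) = 1
g = -4 (g = -8/5 + (5*(2 - 1*5) + 3)/5 = -8/5 + (5*(2 - 5) + 3)/5 = -8/5 + (5*(-3) + 3)/5 = -8/5 + (-15 + 3)/5 = -8/5 + (⅕)*(-12) = -8/5 - 12/5 = -4)
s(6) + g*b = 1 - 4*8/21 = 1 - 32/21 = -11/21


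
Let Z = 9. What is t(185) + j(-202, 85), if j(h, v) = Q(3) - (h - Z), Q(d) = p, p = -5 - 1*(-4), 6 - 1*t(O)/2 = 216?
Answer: -210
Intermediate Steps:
t(O) = -420 (t(O) = 12 - 2*216 = 12 - 432 = -420)
p = -1 (p = -5 + 4 = -1)
Q(d) = -1
j(h, v) = 8 - h (j(h, v) = -1 - (h - 1*9) = -1 - (h - 9) = -1 - (-9 + h) = -1 + (9 - h) = 8 - h)
t(185) + j(-202, 85) = -420 + (8 - 1*(-202)) = -420 + (8 + 202) = -420 + 210 = -210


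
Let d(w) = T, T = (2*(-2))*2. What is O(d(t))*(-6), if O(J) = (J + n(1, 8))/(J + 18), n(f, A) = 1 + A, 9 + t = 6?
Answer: -⅗ ≈ -0.60000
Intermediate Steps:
t = -3 (t = -9 + 6 = -3)
T = -8 (T = -4*2 = -8)
d(w) = -8
O(J) = (9 + J)/(18 + J) (O(J) = (J + (1 + 8))/(J + 18) = (J + 9)/(18 + J) = (9 + J)/(18 + J))
O(d(t))*(-6) = ((9 - 8)/(18 - 8))*(-6) = (1/10)*(-6) = ((⅒)*1)*(-6) = (⅒)*(-6) = -⅗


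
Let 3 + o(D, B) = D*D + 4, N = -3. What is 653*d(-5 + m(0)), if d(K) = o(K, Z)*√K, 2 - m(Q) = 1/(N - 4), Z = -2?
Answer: 586394*I*√35/343 ≈ 10114.0*I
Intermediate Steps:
m(Q) = 15/7 (m(Q) = 2 - 1/(-3 - 4) = 2 - 1/(-7) = 2 - 1*(-⅐) = 2 + ⅐ = 15/7)
o(D, B) = 1 + D² (o(D, B) = -3 + (D*D + 4) = -3 + (D² + 4) = -3 + (4 + D²) = 1 + D²)
d(K) = √K*(1 + K²) (d(K) = (1 + K²)*√K = √K*(1 + K²))
653*d(-5 + m(0)) = 653*(√(-5 + 15/7)*(1 + (-5 + 15/7)²)) = 653*(√(-20/7)*(1 + (-20/7)²)) = 653*((2*I*√35/7)*(1 + 400/49)) = 653*((2*I*√35/7)*(449/49)) = 653*(898*I*√35/343) = 586394*I*√35/343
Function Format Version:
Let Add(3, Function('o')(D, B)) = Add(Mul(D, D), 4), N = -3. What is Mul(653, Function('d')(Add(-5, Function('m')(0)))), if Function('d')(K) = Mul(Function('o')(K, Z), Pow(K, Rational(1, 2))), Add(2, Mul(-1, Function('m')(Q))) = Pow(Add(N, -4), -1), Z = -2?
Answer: Mul(Rational(586394, 343), I, Pow(35, Rational(1, 2))) ≈ Mul(10114., I)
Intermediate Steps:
Function('m')(Q) = Rational(15, 7) (Function('m')(Q) = Add(2, Mul(-1, Pow(Add(-3, -4), -1))) = Add(2, Mul(-1, Pow(-7, -1))) = Add(2, Mul(-1, Rational(-1, 7))) = Add(2, Rational(1, 7)) = Rational(15, 7))
Function('o')(D, B) = Add(1, Pow(D, 2)) (Function('o')(D, B) = Add(-3, Add(Mul(D, D), 4)) = Add(-3, Add(Pow(D, 2), 4)) = Add(-3, Add(4, Pow(D, 2))) = Add(1, Pow(D, 2)))
Function('d')(K) = Mul(Pow(K, Rational(1, 2)), Add(1, Pow(K, 2))) (Function('d')(K) = Mul(Add(1, Pow(K, 2)), Pow(K, Rational(1, 2))) = Mul(Pow(K, Rational(1, 2)), Add(1, Pow(K, 2))))
Mul(653, Function('d')(Add(-5, Function('m')(0)))) = Mul(653, Mul(Pow(Add(-5, Rational(15, 7)), Rational(1, 2)), Add(1, Pow(Add(-5, Rational(15, 7)), 2)))) = Mul(653, Mul(Pow(Rational(-20, 7), Rational(1, 2)), Add(1, Pow(Rational(-20, 7), 2)))) = Mul(653, Mul(Mul(Rational(2, 7), I, Pow(35, Rational(1, 2))), Add(1, Rational(400, 49)))) = Mul(653, Mul(Mul(Rational(2, 7), I, Pow(35, Rational(1, 2))), Rational(449, 49))) = Mul(653, Mul(Rational(898, 343), I, Pow(35, Rational(1, 2)))) = Mul(Rational(586394, 343), I, Pow(35, Rational(1, 2)))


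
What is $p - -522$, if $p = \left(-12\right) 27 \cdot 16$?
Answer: $-4662$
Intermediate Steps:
$p = -5184$ ($p = \left(-324\right) 16 = -5184$)
$p - -522 = -5184 - -522 = -5184 + 522 = -4662$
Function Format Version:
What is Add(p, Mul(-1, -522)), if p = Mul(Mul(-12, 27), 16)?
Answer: -4662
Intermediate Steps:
p = -5184 (p = Mul(-324, 16) = -5184)
Add(p, Mul(-1, -522)) = Add(-5184, Mul(-1, -522)) = Add(-5184, 522) = -4662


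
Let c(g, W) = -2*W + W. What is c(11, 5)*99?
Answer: -495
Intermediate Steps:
c(g, W) = -W
c(11, 5)*99 = -1*5*99 = -5*99 = -495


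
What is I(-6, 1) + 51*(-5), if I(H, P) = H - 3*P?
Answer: -264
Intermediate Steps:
I(-6, 1) + 51*(-5) = (-6 - 3*1) + 51*(-5) = (-6 - 3) - 255 = -9 - 255 = -264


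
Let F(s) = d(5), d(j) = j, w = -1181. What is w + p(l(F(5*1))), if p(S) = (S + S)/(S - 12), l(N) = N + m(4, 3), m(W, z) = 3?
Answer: -1185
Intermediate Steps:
F(s) = 5
l(N) = 3 + N (l(N) = N + 3 = 3 + N)
p(S) = 2*S/(-12 + S) (p(S) = (2*S)/(-12 + S) = 2*S/(-12 + S))
w + p(l(F(5*1))) = -1181 + 2*(3 + 5)/(-12 + (3 + 5)) = -1181 + 2*8/(-12 + 8) = -1181 + 2*8/(-4) = -1181 + 2*8*(-1/4) = -1181 - 4 = -1185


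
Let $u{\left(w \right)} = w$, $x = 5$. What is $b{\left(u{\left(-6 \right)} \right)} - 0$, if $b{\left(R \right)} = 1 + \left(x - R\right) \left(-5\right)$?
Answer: $-54$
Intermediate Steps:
$b{\left(R \right)} = -24 + 5 R$ ($b{\left(R \right)} = 1 + \left(5 - R\right) \left(-5\right) = 1 + \left(-25 + 5 R\right) = -24 + 5 R$)
$b{\left(u{\left(-6 \right)} \right)} - 0 = \left(-24 + 5 \left(-6\right)\right) - 0 = \left(-24 - 30\right) + 0 = -54 + 0 = -54$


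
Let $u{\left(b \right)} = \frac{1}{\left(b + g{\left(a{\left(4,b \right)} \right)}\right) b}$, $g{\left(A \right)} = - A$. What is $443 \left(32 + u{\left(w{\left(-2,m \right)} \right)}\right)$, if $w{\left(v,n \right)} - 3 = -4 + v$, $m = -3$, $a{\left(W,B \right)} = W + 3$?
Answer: $\frac{425723}{30} \approx 14191.0$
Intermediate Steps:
$a{\left(W,B \right)} = 3 + W$
$w{\left(v,n \right)} = -1 + v$ ($w{\left(v,n \right)} = 3 + \left(-4 + v\right) = -1 + v$)
$u{\left(b \right)} = \frac{1}{b \left(-7 + b\right)}$ ($u{\left(b \right)} = \frac{1}{\left(b - \left(3 + 4\right)\right) b} = \frac{1}{\left(b - 7\right) b} = \frac{1}{\left(-7 + b\right) b} = \frac{1}{b \left(-7 + b\right)}$)
$443 \left(32 + u{\left(w{\left(-2,m \right)} \right)}\right) = 443 \left(32 + \frac{1}{\left(-1 - 2\right) \left(-7 - 3\right)}\right) = 443 \left(32 + \frac{1}{\left(-3\right) \left(-7 - 3\right)}\right) = 443 \left(32 - \frac{1}{3 \left(-10\right)}\right) = 443 \left(32 - - \frac{1}{30}\right) = 443 \left(32 + \frac{1}{30}\right) = 443 \cdot \frac{961}{30} = \frac{425723}{30}$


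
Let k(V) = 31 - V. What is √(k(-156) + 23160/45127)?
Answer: √381860567443/45127 ≈ 13.694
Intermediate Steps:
√(k(-156) + 23160/45127) = √((31 - 1*(-156)) + 23160/45127) = √((31 + 156) + 23160*(1/45127)) = √(187 + 23160/45127) = √(8461909/45127) = √381860567443/45127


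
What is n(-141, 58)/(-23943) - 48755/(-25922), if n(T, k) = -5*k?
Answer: 1174858345/620650446 ≈ 1.8929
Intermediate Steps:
n(-141, 58)/(-23943) - 48755/(-25922) = -5*58/(-23943) - 48755/(-25922) = -290*(-1/23943) - 48755*(-1/25922) = 290/23943 + 48755/25922 = 1174858345/620650446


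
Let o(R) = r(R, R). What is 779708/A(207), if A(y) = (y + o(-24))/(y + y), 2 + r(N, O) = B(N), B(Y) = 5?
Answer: 53799852/35 ≈ 1.5371e+6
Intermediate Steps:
r(N, O) = 3 (r(N, O) = -2 + 5 = 3)
o(R) = 3
A(y) = (3 + y)/(2*y) (A(y) = (y + 3)/(y + y) = (3 + y)/((2*y)) = (3 + y)*(1/(2*y)) = (3 + y)/(2*y))
779708/A(207) = 779708/(((1/2)*(3 + 207)/207)) = 779708/(((1/2)*(1/207)*210)) = 779708/(35/69) = 779708*(69/35) = 53799852/35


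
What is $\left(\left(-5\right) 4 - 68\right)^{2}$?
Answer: $7744$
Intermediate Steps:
$\left(\left(-5\right) 4 - 68\right)^{2} = \left(-20 - 68\right)^{2} = \left(-88\right)^{2} = 7744$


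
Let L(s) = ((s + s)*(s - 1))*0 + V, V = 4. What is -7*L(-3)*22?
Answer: -616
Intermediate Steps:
L(s) = 4 (L(s) = ((s + s)*(s - 1))*0 + 4 = ((2*s)*(-1 + s))*0 + 4 = (2*s*(-1 + s))*0 + 4 = 0 + 4 = 4)
-7*L(-3)*22 = -7*4*22 = -28*22 = -616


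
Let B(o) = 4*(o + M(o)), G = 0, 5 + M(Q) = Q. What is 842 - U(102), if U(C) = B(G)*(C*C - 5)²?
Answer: 2162784862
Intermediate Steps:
M(Q) = -5 + Q
B(o) = -20 + 8*o (B(o) = 4*(o + (-5 + o)) = 4*(-5 + 2*o) = -20 + 8*o)
U(C) = -20*(-5 + C²)² (U(C) = (-20 + 8*0)*(C*C - 5)² = (-20 + 0)*(C² - 5)² = -20*(-5 + C²)²)
842 - U(102) = 842 - (-20)*(-5 + 102²)² = 842 - (-20)*(-5 + 10404)² = 842 - (-20)*10399² = 842 - (-20)*108139201 = 842 - 1*(-2162784020) = 842 + 2162784020 = 2162784862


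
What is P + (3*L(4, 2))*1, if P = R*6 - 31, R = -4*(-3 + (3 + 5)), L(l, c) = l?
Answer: -139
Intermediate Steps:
R = -20 (R = -4*(-3 + 8) = -4*5 = -20)
P = -151 (P = -20*6 - 31 = -120 - 31 = -151)
P + (3*L(4, 2))*1 = -151 + (3*4)*1 = -151 + 12*1 = -151 + 12 = -139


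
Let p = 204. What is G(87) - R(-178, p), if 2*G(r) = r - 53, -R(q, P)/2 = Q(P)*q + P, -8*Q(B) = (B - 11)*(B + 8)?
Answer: 1821187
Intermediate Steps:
Q(B) = -(-11 + B)*(8 + B)/8 (Q(B) = -(B - 11)*(B + 8)/8 = -(-11 + B)*(8 + B)/8)
R(q, P) = -2*P - 2*q*(11 - P²/8 + 3*P/8) (R(q, P) = -2*((11 - P²/8 + 3*P/8)*q + P) = -2*(q*(11 - P²/8 + 3*P/8) + P) = -2*(P + q*(11 - P²/8 + 3*P/8)) = -2*P - 2*q*(11 - P²/8 + 3*P/8))
G(r) = -53/2 + r/2 (G(r) = (r - 53)/2 = (-53 + r)/2 = -53/2 + r/2)
G(87) - R(-178, p) = (-53/2 + (½)*87) - (-2*204 - ¼*(-178)*(88 - 1*204² + 3*204)) = (-53/2 + 87/2) - (-408 - ¼*(-178)*(88 - 1*41616 + 612)) = 17 - (-408 - ¼*(-178)*(88 - 41616 + 612)) = 17 - (-408 - ¼*(-178)*(-40916)) = 17 - (-408 - 1820762) = 17 - 1*(-1821170) = 17 + 1821170 = 1821187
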